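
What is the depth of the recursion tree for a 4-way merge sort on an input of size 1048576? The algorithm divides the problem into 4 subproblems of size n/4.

For divide and conquer with division factor 4:

Problem sizes at each level:
Level 0: 1048576
Level 1: 262144
Level 2: 65536
Level 3: 16384
Level 4: 4096
Level 5: 1024
Level 6: 256
Level 7: 64
Level 8: 16
Level 9: 4
Level 10: 1

The root is level 0 and the size-1 base case is level 10 (the tree spans levels 0 through 10, i.e. 11 levels counting the root), so the depth is the number of divisions: log_4(1048576) = 10

The recursion tree depth is log_4(1048576) = 10. At each level, the problem size is divided by 4, so it takes 10 divisions to reduce to a base case of size 1. The algorithm makes 4 recursive calls at each level.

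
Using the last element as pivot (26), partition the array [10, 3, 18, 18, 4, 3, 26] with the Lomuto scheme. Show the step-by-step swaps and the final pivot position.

Lomuto partition with pivot = 26:

Initial array: [10, 3, 18, 18, 4, 3, 26]

arr[0]=10 <= 26: swap with position 0, array becomes [10, 3, 18, 18, 4, 3, 26]
arr[1]=3 <= 26: swap with position 1, array becomes [10, 3, 18, 18, 4, 3, 26]
arr[2]=18 <= 26: swap with position 2, array becomes [10, 3, 18, 18, 4, 3, 26]
arr[3]=18 <= 26: swap with position 3, array becomes [10, 3, 18, 18, 4, 3, 26]
arr[4]=4 <= 26: swap with position 4, array becomes [10, 3, 18, 18, 4, 3, 26]
arr[5]=3 <= 26: swap with position 5, array becomes [10, 3, 18, 18, 4, 3, 26]

Place pivot at position 6: [10, 3, 18, 18, 4, 3, 26]
Pivot position: 6

After partitioning with pivot 26, the array becomes [10, 3, 18, 18, 4, 3, 26]. The pivot is placed at index 6. All elements to the left of the pivot are <= 26, and all elements to the right are > 26.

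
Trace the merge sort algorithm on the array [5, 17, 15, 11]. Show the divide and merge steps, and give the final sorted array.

Merge sort trace:

Split: [5, 17, 15, 11] -> [5, 17] and [15, 11]
  Split: [5, 17] -> [5] and [17]
  Merge: [5] + [17] -> [5, 17]
  Split: [15, 11] -> [15] and [11]
  Merge: [15] + [11] -> [11, 15]
Merge: [5, 17] + [11, 15] -> [5, 11, 15, 17]

Final sorted array: [5, 11, 15, 17]

The merge sort proceeds by recursively splitting the array and merging sorted halves.
After all merges, the sorted array is [5, 11, 15, 17].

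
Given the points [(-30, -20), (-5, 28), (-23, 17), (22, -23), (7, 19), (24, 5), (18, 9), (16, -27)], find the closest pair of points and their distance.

Computing all pairwise distances among 8 points:

d((-30, -20), (-5, 28)) = 54.1202
d((-30, -20), (-23, 17)) = 37.6563
d((-30, -20), (22, -23)) = 52.0865
d((-30, -20), (7, 19)) = 53.7587
d((-30, -20), (24, 5)) = 59.5063
d((-30, -20), (18, 9)) = 56.0803
d((-30, -20), (16, -27)) = 46.5296
d((-5, 28), (-23, 17)) = 21.095
d((-5, 28), (22, -23)) = 57.7062
d((-5, 28), (7, 19)) = 15.0
d((-5, 28), (24, 5)) = 37.0135
d((-5, 28), (18, 9)) = 29.8329
d((-5, 28), (16, -27)) = 58.8727
d((-23, 17), (22, -23)) = 60.208
d((-23, 17), (7, 19)) = 30.0666
d((-23, 17), (24, 5)) = 48.5077
d((-23, 17), (18, 9)) = 41.7732
d((-23, 17), (16, -27)) = 58.7963
d((22, -23), (7, 19)) = 44.5982
d((22, -23), (24, 5)) = 28.0713
d((22, -23), (18, 9)) = 32.249
d((22, -23), (16, -27)) = 7.2111 <-- minimum
d((7, 19), (24, 5)) = 22.0227
d((7, 19), (18, 9)) = 14.8661
d((7, 19), (16, -27)) = 46.8722
d((24, 5), (18, 9)) = 7.2111 <-- minimum
d((24, 5), (16, -27)) = 32.9848
d((18, 9), (16, -27)) = 36.0555

Minimum distance: 7.2111 (tie among 2 pairs: (22, -23) and (16, -27); (24, 5) and (18, 9))

The minimum Euclidean distance is 7.2111. There is a tie: 2 pairs achieve this minimum — (22, -23) and (16, -27); (24, 5) and (18, 9). Any of these is a valid closest pair. For 8 points, brute-force pairwise comparison is shown above. For large n, the divide-and-conquer algorithm (sort by x, recurse on halves, check the dividing strip) achieves O(n log n).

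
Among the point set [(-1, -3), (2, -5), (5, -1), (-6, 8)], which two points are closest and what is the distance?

Computing all pairwise distances among 4 points:

d((-1, -3), (2, -5)) = 3.6056 <-- minimum
d((-1, -3), (5, -1)) = 6.3246
d((-1, -3), (-6, 8)) = 12.083
d((2, -5), (5, -1)) = 5.0
d((2, -5), (-6, 8)) = 15.2643
d((5, -1), (-6, 8)) = 14.2127

Closest pair: (-1, -3) and (2, -5) with distance 3.6056

The closest pair is (-1, -3) and (2, -5) with Euclidean distance 3.6056. For 4 points, brute-force pairwise comparison is shown above. For large n, the divide-and-conquer algorithm (sort by x, recurse on halves, check the dividing strip) achieves O(n log n).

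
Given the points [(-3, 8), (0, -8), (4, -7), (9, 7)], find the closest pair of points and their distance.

Computing all pairwise distances among 4 points:

d((-3, 8), (0, -8)) = 16.2788
d((-3, 8), (4, -7)) = 16.5529
d((-3, 8), (9, 7)) = 12.0416
d((0, -8), (4, -7)) = 4.1231 <-- minimum
d((0, -8), (9, 7)) = 17.4929
d((4, -7), (9, 7)) = 14.8661

Closest pair: (0, -8) and (4, -7) with distance 4.1231

The closest pair is (0, -8) and (4, -7) with Euclidean distance 4.1231. For 4 points, brute-force pairwise comparison is shown above. For large n, the divide-and-conquer algorithm (sort by x, recurse on halves, check the dividing strip) achieves O(n log n).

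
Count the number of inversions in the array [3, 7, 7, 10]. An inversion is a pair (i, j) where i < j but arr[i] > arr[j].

Finding inversions in [3, 7, 7, 10]:


Total inversions: 0

The array has 0 inversions. It is already sorted.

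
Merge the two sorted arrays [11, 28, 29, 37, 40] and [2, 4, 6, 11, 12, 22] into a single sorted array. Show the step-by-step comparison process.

Merging process:

Compare 11 vs 2: take 2 from right. Merged: [2]
Compare 11 vs 4: take 4 from right. Merged: [2, 4]
Compare 11 vs 6: take 6 from right. Merged: [2, 4, 6]
Compare 11 vs 11: take 11 from left. Merged: [2, 4, 6, 11]
Compare 28 vs 11: take 11 from right. Merged: [2, 4, 6, 11, 11]
Compare 28 vs 12: take 12 from right. Merged: [2, 4, 6, 11, 11, 12]
Compare 28 vs 22: take 22 from right. Merged: [2, 4, 6, 11, 11, 12, 22]
Append remaining from left: [28, 29, 37, 40]. Merged: [2, 4, 6, 11, 11, 12, 22, 28, 29, 37, 40]

Final merged array: [2, 4, 6, 11, 11, 12, 22, 28, 29, 37, 40]
Total comparisons: 7

The merged array is [2, 4, 6, 11, 11, 12, 22, 28, 29, 37, 40], requiring 7 comparisons. The merge step runs in O(n) time where n is the total number of elements.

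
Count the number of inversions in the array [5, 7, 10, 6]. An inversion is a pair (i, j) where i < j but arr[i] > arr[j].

Finding inversions in [5, 7, 10, 6]:

(1, 3): arr[1]=7 > arr[3]=6
(2, 3): arr[2]=10 > arr[3]=6

Total inversions: 2

The array has 2 inversion(s): (1,3), (2,3). Each pair (i,j) satisfies i < j and arr[i] > arr[j].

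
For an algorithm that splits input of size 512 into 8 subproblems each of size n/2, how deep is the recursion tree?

For divide and conquer with division factor 2:

Problem sizes at each level:
Level 0: 512
Level 1: 256
Level 2: 128
Level 3: 64
Level 4: 32
Level 5: 16
Level 6: 8
Level 7: 4
Level 8: 2
Level 9: 1

The root is level 0 and the size-1 base case is level 9 (the tree spans levels 0 through 9, i.e. 10 levels counting the root), so the depth is the number of divisions: log_2(512) = 9

The recursion tree depth is log_2(512) = 9. At each level, the problem size is divided by 2, so it takes 9 divisions to reduce to a base case of size 1. The algorithm makes 8 recursive calls at each level.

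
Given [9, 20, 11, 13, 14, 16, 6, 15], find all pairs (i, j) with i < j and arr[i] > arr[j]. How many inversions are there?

Finding inversions in [9, 20, 11, 13, 14, 16, 6, 15]:

(0, 6): arr[0]=9 > arr[6]=6
(1, 2): arr[1]=20 > arr[2]=11
(1, 3): arr[1]=20 > arr[3]=13
(1, 4): arr[1]=20 > arr[4]=14
(1, 5): arr[1]=20 > arr[5]=16
(1, 6): arr[1]=20 > arr[6]=6
(1, 7): arr[1]=20 > arr[7]=15
(2, 6): arr[2]=11 > arr[6]=6
(3, 6): arr[3]=13 > arr[6]=6
(4, 6): arr[4]=14 > arr[6]=6
(5, 6): arr[5]=16 > arr[6]=6
(5, 7): arr[5]=16 > arr[7]=15

Total inversions: 12

The array has 12 inversion(s): (0,6), (1,2), (1,3), (1,4), (1,5), (1,6), (1,7), (2,6), (3,6), (4,6), (5,6), (5,7). Each pair (i,j) satisfies i < j and arr[i] > arr[j].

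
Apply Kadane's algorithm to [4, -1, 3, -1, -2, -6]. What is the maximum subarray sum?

Using Kadane's algorithm on [4, -1, 3, -1, -2, -6]:

Scanning through the array:
Position 1 (value -1): max_ending_here = 3, max_so_far = 4
Position 2 (value 3): max_ending_here = 6, max_so_far = 6
Position 3 (value -1): max_ending_here = 5, max_so_far = 6
Position 4 (value -2): max_ending_here = 3, max_so_far = 6
Position 5 (value -6): max_ending_here = -3, max_so_far = 6

Maximum subarray: [4, -1, 3]
Maximum sum: 6

The maximum subarray is [4, -1, 3] with sum 6. This subarray runs from index 0 to index 2.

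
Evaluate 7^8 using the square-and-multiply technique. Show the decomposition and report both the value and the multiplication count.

Computing 7^8 by squaring (build up from 7^1; each line after the first costs one multiplication):

7^1 = 7
7^2 = (7^1)^2 = 7^2 = 49
7^4 = (7^2)^2 = 49^2 = 2401
7^8 = (7^4)^2 = 2401^2 = 5764801

Result: 5764801
Multiplications needed: 3 (3 lines after 7^1)

7^8 = 5764801. Using exponentiation by squaring, this requires 3 multiplications. The key idea: if the exponent is even, square the half-power; if odd, multiply by the base once.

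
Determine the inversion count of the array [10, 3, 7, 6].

Finding inversions in [10, 3, 7, 6]:

(0, 1): arr[0]=10 > arr[1]=3
(0, 2): arr[0]=10 > arr[2]=7
(0, 3): arr[0]=10 > arr[3]=6
(2, 3): arr[2]=7 > arr[3]=6

Total inversions: 4

The array has 4 inversion(s): (0,1), (0,2), (0,3), (2,3). Each pair (i,j) satisfies i < j and arr[i] > arr[j].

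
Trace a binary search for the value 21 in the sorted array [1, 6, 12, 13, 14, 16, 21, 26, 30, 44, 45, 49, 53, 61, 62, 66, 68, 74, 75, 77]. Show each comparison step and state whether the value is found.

Binary search for 21 in [1, 6, 12, 13, 14, 16, 21, 26, 30, 44, 45, 49, 53, 61, 62, 66, 68, 74, 75, 77]:

lo=0, hi=19, mid=9, arr[mid]=44 -> 44 > 21, search left half
lo=0, hi=8, mid=4, arr[mid]=14 -> 14 < 21, search right half
lo=5, hi=8, mid=6, arr[mid]=21 -> Found target at index 6!

Binary search finds 21 at index 6 after 3 comparisons. The search repeatedly halves the search space by comparing with the middle element.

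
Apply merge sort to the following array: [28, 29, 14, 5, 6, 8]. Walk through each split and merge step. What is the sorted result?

Merge sort trace:

Split: [28, 29, 14, 5, 6, 8] -> [28, 29, 14] and [5, 6, 8]
  Split: [28, 29, 14] -> [28] and [29, 14]
    Split: [29, 14] -> [29] and [14]
    Merge: [29] + [14] -> [14, 29]
  Merge: [28] + [14, 29] -> [14, 28, 29]
  Split: [5, 6, 8] -> [5] and [6, 8]
    Split: [6, 8] -> [6] and [8]
    Merge: [6] + [8] -> [6, 8]
  Merge: [5] + [6, 8] -> [5, 6, 8]
Merge: [14, 28, 29] + [5, 6, 8] -> [5, 6, 8, 14, 28, 29]

Final sorted array: [5, 6, 8, 14, 28, 29]

The merge sort proceeds by recursively splitting the array and merging sorted halves.
After all merges, the sorted array is [5, 6, 8, 14, 28, 29].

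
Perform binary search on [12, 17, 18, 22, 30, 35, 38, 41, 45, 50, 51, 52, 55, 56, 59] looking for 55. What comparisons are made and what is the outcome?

Binary search for 55 in [12, 17, 18, 22, 30, 35, 38, 41, 45, 50, 51, 52, 55, 56, 59]:

lo=0, hi=14, mid=7, arr[mid]=41 -> 41 < 55, search right half
lo=8, hi=14, mid=11, arr[mid]=52 -> 52 < 55, search right half
lo=12, hi=14, mid=13, arr[mid]=56 -> 56 > 55, search left half
lo=12, hi=12, mid=12, arr[mid]=55 -> Found target at index 12!

Binary search finds 55 at index 12 after 4 comparisons. The search repeatedly halves the search space by comparing with the middle element.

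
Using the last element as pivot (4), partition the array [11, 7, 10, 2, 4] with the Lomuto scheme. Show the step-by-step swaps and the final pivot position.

Lomuto partition with pivot = 4:

Initial array: [11, 7, 10, 2, 4]

arr[0]=11 > 4: no swap
arr[1]=7 > 4: no swap
arr[2]=10 > 4: no swap
arr[3]=2 <= 4: swap with position 0, array becomes [2, 7, 10, 11, 4]

Place pivot at position 1: [2, 4, 10, 11, 7]
Pivot position: 1

After partitioning with pivot 4, the array becomes [2, 4, 10, 11, 7]. The pivot is placed at index 1. All elements to the left of the pivot are <= 4, and all elements to the right are > 4.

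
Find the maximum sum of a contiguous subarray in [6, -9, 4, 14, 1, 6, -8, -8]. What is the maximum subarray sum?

Using Kadane's algorithm on [6, -9, 4, 14, 1, 6, -8, -8]:

Scanning through the array:
Position 1 (value -9): max_ending_here = -3, max_so_far = 6
Position 2 (value 4): max_ending_here = 4, max_so_far = 6
Position 3 (value 14): max_ending_here = 18, max_so_far = 18
Position 4 (value 1): max_ending_here = 19, max_so_far = 19
Position 5 (value 6): max_ending_here = 25, max_so_far = 25
Position 6 (value -8): max_ending_here = 17, max_so_far = 25
Position 7 (value -8): max_ending_here = 9, max_so_far = 25

Maximum subarray: [4, 14, 1, 6]
Maximum sum: 25

The maximum subarray is [4, 14, 1, 6] with sum 25. This subarray runs from index 2 to index 5.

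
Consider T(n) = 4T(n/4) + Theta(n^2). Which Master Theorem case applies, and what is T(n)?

Master Theorem for T(n) = 4T(n/4) + O(n^2):

a = 4, b = 4, c = 2
log_b(a) = log_4(4) = 1.0000

Case 3: c = 2 > log_4(4) = 1.0000
T(n) = O(n^2) = O(n^2)

For T(n) = 4T(n/4) + O(n^2): log_4(4) = 1.0000. This is Case 3 of the Master Theorem (c > log_b(a), work dominated by root), giving O(n^2).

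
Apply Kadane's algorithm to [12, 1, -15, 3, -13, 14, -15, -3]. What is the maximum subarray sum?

Using Kadane's algorithm on [12, 1, -15, 3, -13, 14, -15, -3]:

Scanning through the array:
Position 1 (value 1): max_ending_here = 13, max_so_far = 13
Position 2 (value -15): max_ending_here = -2, max_so_far = 13
Position 3 (value 3): max_ending_here = 3, max_so_far = 13
Position 4 (value -13): max_ending_here = -10, max_so_far = 13
Position 5 (value 14): max_ending_here = 14, max_so_far = 14
Position 6 (value -15): max_ending_here = -1, max_so_far = 14
Position 7 (value -3): max_ending_here = -3, max_so_far = 14

Maximum subarray: [14]
Maximum sum: 14

The maximum subarray is [14] with sum 14. This subarray runs from index 5 to index 5.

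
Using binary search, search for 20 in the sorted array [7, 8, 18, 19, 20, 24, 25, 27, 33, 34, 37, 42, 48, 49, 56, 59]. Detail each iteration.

Binary search for 20 in [7, 8, 18, 19, 20, 24, 25, 27, 33, 34, 37, 42, 48, 49, 56, 59]:

lo=0, hi=15, mid=7, arr[mid]=27 -> 27 > 20, search left half
lo=0, hi=6, mid=3, arr[mid]=19 -> 19 < 20, search right half
lo=4, hi=6, mid=5, arr[mid]=24 -> 24 > 20, search left half
lo=4, hi=4, mid=4, arr[mid]=20 -> Found target at index 4!

Binary search finds 20 at index 4 after 4 comparisons. The search repeatedly halves the search space by comparing with the middle element.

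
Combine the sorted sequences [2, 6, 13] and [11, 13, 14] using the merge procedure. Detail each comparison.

Merging process:

Compare 2 vs 11: take 2 from left. Merged: [2]
Compare 6 vs 11: take 6 from left. Merged: [2, 6]
Compare 13 vs 11: take 11 from right. Merged: [2, 6, 11]
Compare 13 vs 13: take 13 from left. Merged: [2, 6, 11, 13]
Append remaining from right: [13, 14]. Merged: [2, 6, 11, 13, 13, 14]

Final merged array: [2, 6, 11, 13, 13, 14]
Total comparisons: 4

The merged array is [2, 6, 11, 13, 13, 14], requiring 4 comparisons. The merge step runs in O(n) time where n is the total number of elements.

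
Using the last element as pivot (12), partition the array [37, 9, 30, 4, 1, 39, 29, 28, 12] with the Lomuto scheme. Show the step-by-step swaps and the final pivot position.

Lomuto partition with pivot = 12:

Initial array: [37, 9, 30, 4, 1, 39, 29, 28, 12]

arr[0]=37 > 12: no swap
arr[1]=9 <= 12: swap with position 0, array becomes [9, 37, 30, 4, 1, 39, 29, 28, 12]
arr[2]=30 > 12: no swap
arr[3]=4 <= 12: swap with position 1, array becomes [9, 4, 30, 37, 1, 39, 29, 28, 12]
arr[4]=1 <= 12: swap with position 2, array becomes [9, 4, 1, 37, 30, 39, 29, 28, 12]
arr[5]=39 > 12: no swap
arr[6]=29 > 12: no swap
arr[7]=28 > 12: no swap

Place pivot at position 3: [9, 4, 1, 12, 30, 39, 29, 28, 37]
Pivot position: 3

After partitioning with pivot 12, the array becomes [9, 4, 1, 12, 30, 39, 29, 28, 37]. The pivot is placed at index 3. All elements to the left of the pivot are <= 12, and all elements to the right are > 12.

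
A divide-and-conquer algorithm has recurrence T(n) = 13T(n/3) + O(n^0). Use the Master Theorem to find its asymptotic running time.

Master Theorem for T(n) = 13T(n/3) + O(n^0):

a = 13, b = 3, c = 0
log_b(a) = log_3(13) = 2.3347

Case 1: c = 0 < log_3(13) = 2.3347
T(n) = O(n^(log_3 13))

For T(n) = 13T(n/3) + O(n^0): log_3(13) = 2.3347. This is Case 1 of the Master Theorem (c < log_b(a), work dominated by leaves), giving O(n^(log_3 13)).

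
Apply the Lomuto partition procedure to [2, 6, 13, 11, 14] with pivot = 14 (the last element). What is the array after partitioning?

Lomuto partition with pivot = 14:

Initial array: [2, 6, 13, 11, 14]

arr[0]=2 <= 14: swap with position 0, array becomes [2, 6, 13, 11, 14]
arr[1]=6 <= 14: swap with position 1, array becomes [2, 6, 13, 11, 14]
arr[2]=13 <= 14: swap with position 2, array becomes [2, 6, 13, 11, 14]
arr[3]=11 <= 14: swap with position 3, array becomes [2, 6, 13, 11, 14]

Place pivot at position 4: [2, 6, 13, 11, 14]
Pivot position: 4

After partitioning with pivot 14, the array becomes [2, 6, 13, 11, 14]. The pivot is placed at index 4. All elements to the left of the pivot are <= 14, and all elements to the right are > 14.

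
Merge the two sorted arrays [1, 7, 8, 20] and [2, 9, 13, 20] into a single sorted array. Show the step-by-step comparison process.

Merging process:

Compare 1 vs 2: take 1 from left. Merged: [1]
Compare 7 vs 2: take 2 from right. Merged: [1, 2]
Compare 7 vs 9: take 7 from left. Merged: [1, 2, 7]
Compare 8 vs 9: take 8 from left. Merged: [1, 2, 7, 8]
Compare 20 vs 9: take 9 from right. Merged: [1, 2, 7, 8, 9]
Compare 20 vs 13: take 13 from right. Merged: [1, 2, 7, 8, 9, 13]
Compare 20 vs 20: take 20 from left. Merged: [1, 2, 7, 8, 9, 13, 20]
Append remaining from right: [20]. Merged: [1, 2, 7, 8, 9, 13, 20, 20]

Final merged array: [1, 2, 7, 8, 9, 13, 20, 20]
Total comparisons: 7

The merged array is [1, 2, 7, 8, 9, 13, 20, 20], requiring 7 comparisons. The merge step runs in O(n) time where n is the total number of elements.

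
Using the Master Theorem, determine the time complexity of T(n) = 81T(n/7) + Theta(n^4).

Master Theorem for T(n) = 81T(n/7) + O(n^4):

a = 81, b = 7, c = 4
log_b(a) = log_7(81) = 2.2583

Case 3: c = 4 > log_7(81) = 2.2583
T(n) = O(n^4) = O(n^4)

For T(n) = 81T(n/7) + O(n^4): log_7(81) = 2.2583. This is Case 3 of the Master Theorem (c > log_b(a), work dominated by root), giving O(n^4).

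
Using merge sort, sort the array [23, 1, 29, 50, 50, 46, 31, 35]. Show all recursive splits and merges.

Merge sort trace:

Split: [23, 1, 29, 50, 50, 46, 31, 35] -> [23, 1, 29, 50] and [50, 46, 31, 35]
  Split: [23, 1, 29, 50] -> [23, 1] and [29, 50]
    Split: [23, 1] -> [23] and [1]
    Merge: [23] + [1] -> [1, 23]
    Split: [29, 50] -> [29] and [50]
    Merge: [29] + [50] -> [29, 50]
  Merge: [1, 23] + [29, 50] -> [1, 23, 29, 50]
  Split: [50, 46, 31, 35] -> [50, 46] and [31, 35]
    Split: [50, 46] -> [50] and [46]
    Merge: [50] + [46] -> [46, 50]
    Split: [31, 35] -> [31] and [35]
    Merge: [31] + [35] -> [31, 35]
  Merge: [46, 50] + [31, 35] -> [31, 35, 46, 50]
Merge: [1, 23, 29, 50] + [31, 35, 46, 50] -> [1, 23, 29, 31, 35, 46, 50, 50]

Final sorted array: [1, 23, 29, 31, 35, 46, 50, 50]

The merge sort proceeds by recursively splitting the array and merging sorted halves.
After all merges, the sorted array is [1, 23, 29, 31, 35, 46, 50, 50].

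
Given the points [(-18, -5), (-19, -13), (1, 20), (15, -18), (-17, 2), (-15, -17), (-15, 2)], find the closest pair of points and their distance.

Computing all pairwise distances among 7 points:

d((-18, -5), (-19, -13)) = 8.0623
d((-18, -5), (1, 20)) = 31.4006
d((-18, -5), (15, -18)) = 35.4683
d((-18, -5), (-17, 2)) = 7.0711
d((-18, -5), (-15, -17)) = 12.3693
d((-18, -5), (-15, 2)) = 7.6158
d((-19, -13), (1, 20)) = 38.5876
d((-19, -13), (15, -18)) = 34.3657
d((-19, -13), (-17, 2)) = 15.1327
d((-19, -13), (-15, -17)) = 5.6569
d((-19, -13), (-15, 2)) = 15.5242
d((1, 20), (15, -18)) = 40.4969
d((1, 20), (-17, 2)) = 25.4558
d((1, 20), (-15, -17)) = 40.3113
d((1, 20), (-15, 2)) = 24.0832
d((15, -18), (-17, 2)) = 37.7359
d((15, -18), (-15, -17)) = 30.0167
d((15, -18), (-15, 2)) = 36.0555
d((-17, 2), (-15, -17)) = 19.105
d((-17, 2), (-15, 2)) = 2.0 <-- minimum
d((-15, -17), (-15, 2)) = 19.0

Closest pair: (-17, 2) and (-15, 2) with distance 2.0

The closest pair is (-17, 2) and (-15, 2) with Euclidean distance 2.0. For 7 points, brute-force pairwise comparison is shown above. For large n, the divide-and-conquer algorithm (sort by x, recurse on halves, check the dividing strip) achieves O(n log n).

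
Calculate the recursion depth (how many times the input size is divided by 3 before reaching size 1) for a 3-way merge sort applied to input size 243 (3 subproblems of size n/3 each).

For divide and conquer with division factor 3:

Problem sizes at each level:
Level 0: 243
Level 1: 81
Level 2: 27
Level 3: 9
Level 4: 3
Level 5: 1

The root is level 0 and the size-1 base case is level 5 (the tree spans levels 0 through 5, i.e. 6 levels counting the root), so the depth is the number of divisions: log_3(243) = 5

The recursion tree depth is log_3(243) = 5. At each level, the problem size is divided by 3, so it takes 5 divisions to reduce to a base case of size 1. The algorithm makes 3 recursive calls at each level.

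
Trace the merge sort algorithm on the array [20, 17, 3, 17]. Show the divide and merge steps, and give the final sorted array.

Merge sort trace:

Split: [20, 17, 3, 17] -> [20, 17] and [3, 17]
  Split: [20, 17] -> [20] and [17]
  Merge: [20] + [17] -> [17, 20]
  Split: [3, 17] -> [3] and [17]
  Merge: [3] + [17] -> [3, 17]
Merge: [17, 20] + [3, 17] -> [3, 17, 17, 20]

Final sorted array: [3, 17, 17, 20]

The merge sort proceeds by recursively splitting the array and merging sorted halves.
After all merges, the sorted array is [3, 17, 17, 20].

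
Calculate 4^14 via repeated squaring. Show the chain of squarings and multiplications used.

Computing 4^14 by squaring (build up from 4^1; each line after the first costs one multiplication):

4^1 = 4
4^2 = (4^1)^2 = 4^2 = 16
4^3 = 4 * 4^2 = 4 * 16 = 64
4^6 = (4^3)^2 = 64^2 = 4096
4^7 = 4 * 4^6 = 4 * 4096 = 16384
4^14 = (4^7)^2 = 16384^2 = 268435456

Result: 268435456
Multiplications needed: 5 (5 lines after 4^1)

4^14 = 268435456. Using exponentiation by squaring, this requires 5 multiplications. The key idea: if the exponent is even, square the half-power; if odd, multiply by the base once.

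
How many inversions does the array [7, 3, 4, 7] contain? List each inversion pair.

Finding inversions in [7, 3, 4, 7]:

(0, 1): arr[0]=7 > arr[1]=3
(0, 2): arr[0]=7 > arr[2]=4

Total inversions: 2

The array has 2 inversion(s): (0,1), (0,2). Each pair (i,j) satisfies i < j and arr[i] > arr[j].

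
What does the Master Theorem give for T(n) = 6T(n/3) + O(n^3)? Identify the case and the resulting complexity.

Master Theorem for T(n) = 6T(n/3) + O(n^3):

a = 6, b = 3, c = 3
log_b(a) = log_3(6) = 1.6309

Case 3: c = 3 > log_3(6) = 1.6309
T(n) = O(n^3) = O(n^3)

For T(n) = 6T(n/3) + O(n^3): log_3(6) = 1.6309. This is Case 3 of the Master Theorem (c > log_b(a), work dominated by root), giving O(n^3).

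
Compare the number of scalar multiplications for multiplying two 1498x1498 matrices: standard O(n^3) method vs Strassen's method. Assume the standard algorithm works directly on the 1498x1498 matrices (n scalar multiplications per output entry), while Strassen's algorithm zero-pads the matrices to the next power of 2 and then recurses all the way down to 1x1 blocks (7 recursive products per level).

Matrix multiplication for 1498x1498 matrices:

Strassen's algorithm requires power-of-2 dimensions. Pad 1498x1498 to 2048x2048 (next power of 2).

Standard algorithm: 1498^3 = 3361517992 multiplications
Strassen's algorithm: 7^(log2(2048)) = 7^11 = 1977326743 multiplications
Savings: 3361517992 - 1977326743 = 1384191249 multiplications

Standard: 3361517992 multiplications (1498^3). Strassen: 1977326743 multiplications (7^11, after padding to 2048x2048). Strassen reduces 8 recursive multiplications to 7 at each level.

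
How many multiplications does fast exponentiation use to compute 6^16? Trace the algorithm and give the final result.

Computing 6^16 by squaring (build up from 6^1; each line after the first costs one multiplication):

6^1 = 6
6^2 = (6^1)^2 = 6^2 = 36
6^4 = (6^2)^2 = 36^2 = 1296
6^8 = (6^4)^2 = 1296^2 = 1679616
6^16 = (6^8)^2 = 1679616^2 = 2821109907456

Result: 2821109907456
Multiplications needed: 4 (4 lines after 6^1)

6^16 = 2821109907456. Using exponentiation by squaring, this requires 4 multiplications. The key idea: if the exponent is even, square the half-power; if odd, multiply by the base once.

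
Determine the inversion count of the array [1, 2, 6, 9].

Finding inversions in [1, 2, 6, 9]:


Total inversions: 0

The array has 0 inversions. It is already sorted.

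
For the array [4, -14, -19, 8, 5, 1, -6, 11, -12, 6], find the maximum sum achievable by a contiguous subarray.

Using Kadane's algorithm on [4, -14, -19, 8, 5, 1, -6, 11, -12, 6]:

Scanning through the array:
Position 1 (value -14): max_ending_here = -10, max_so_far = 4
Position 2 (value -19): max_ending_here = -19, max_so_far = 4
Position 3 (value 8): max_ending_here = 8, max_so_far = 8
Position 4 (value 5): max_ending_here = 13, max_so_far = 13
Position 5 (value 1): max_ending_here = 14, max_so_far = 14
Position 6 (value -6): max_ending_here = 8, max_so_far = 14
Position 7 (value 11): max_ending_here = 19, max_so_far = 19
Position 8 (value -12): max_ending_here = 7, max_so_far = 19
Position 9 (value 6): max_ending_here = 13, max_so_far = 19

Maximum subarray: [8, 5, 1, -6, 11]
Maximum sum: 19

The maximum subarray is [8, 5, 1, -6, 11] with sum 19. This subarray runs from index 3 to index 7.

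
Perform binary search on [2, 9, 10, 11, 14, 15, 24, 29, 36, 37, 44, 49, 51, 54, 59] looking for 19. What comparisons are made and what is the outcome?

Binary search for 19 in [2, 9, 10, 11, 14, 15, 24, 29, 36, 37, 44, 49, 51, 54, 59]:

lo=0, hi=14, mid=7, arr[mid]=29 -> 29 > 19, search left half
lo=0, hi=6, mid=3, arr[mid]=11 -> 11 < 19, search right half
lo=4, hi=6, mid=5, arr[mid]=15 -> 15 < 19, search right half
lo=6, hi=6, mid=6, arr[mid]=24 -> 24 > 19, search left half
lo=6 > hi=5, target 19 not found

Binary search determines that 19 is not in the array after 4 comparisons. The search space was exhausted without finding the target.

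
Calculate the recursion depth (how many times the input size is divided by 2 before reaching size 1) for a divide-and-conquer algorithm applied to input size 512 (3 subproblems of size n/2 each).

For divide and conquer with division factor 2:

Problem sizes at each level:
Level 0: 512
Level 1: 256
Level 2: 128
Level 3: 64
Level 4: 32
Level 5: 16
Level 6: 8
Level 7: 4
Level 8: 2
Level 9: 1

The root is level 0 and the size-1 base case is level 9 (the tree spans levels 0 through 9, i.e. 10 levels counting the root), so the depth is the number of divisions: log_2(512) = 9

The recursion tree depth is log_2(512) = 9. At each level, the problem size is divided by 2, so it takes 9 divisions to reduce to a base case of size 1. The algorithm makes 3 recursive calls at each level.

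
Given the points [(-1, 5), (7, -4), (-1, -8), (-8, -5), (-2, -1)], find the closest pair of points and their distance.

Computing all pairwise distances among 5 points:

d((-1, 5), (7, -4)) = 12.0416
d((-1, 5), (-1, -8)) = 13.0
d((-1, 5), (-8, -5)) = 12.2066
d((-1, 5), (-2, -1)) = 6.0828 <-- minimum
d((7, -4), (-1, -8)) = 8.9443
d((7, -4), (-8, -5)) = 15.0333
d((7, -4), (-2, -1)) = 9.4868
d((-1, -8), (-8, -5)) = 7.6158
d((-1, -8), (-2, -1)) = 7.0711
d((-8, -5), (-2, -1)) = 7.2111

Closest pair: (-1, 5) and (-2, -1) with distance 6.0828

The closest pair is (-1, 5) and (-2, -1) with Euclidean distance 6.0828. For 5 points, brute-force pairwise comparison is shown above. For large n, the divide-and-conquer algorithm (sort by x, recurse on halves, check the dividing strip) achieves O(n log n).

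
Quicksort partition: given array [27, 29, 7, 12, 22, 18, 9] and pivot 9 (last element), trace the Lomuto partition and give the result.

Lomuto partition with pivot = 9:

Initial array: [27, 29, 7, 12, 22, 18, 9]

arr[0]=27 > 9: no swap
arr[1]=29 > 9: no swap
arr[2]=7 <= 9: swap with position 0, array becomes [7, 29, 27, 12, 22, 18, 9]
arr[3]=12 > 9: no swap
arr[4]=22 > 9: no swap
arr[5]=18 > 9: no swap

Place pivot at position 1: [7, 9, 27, 12, 22, 18, 29]
Pivot position: 1

After partitioning with pivot 9, the array becomes [7, 9, 27, 12, 22, 18, 29]. The pivot is placed at index 1. All elements to the left of the pivot are <= 9, and all elements to the right are > 9.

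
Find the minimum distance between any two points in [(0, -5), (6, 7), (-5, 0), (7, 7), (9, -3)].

Computing all pairwise distances among 5 points:

d((0, -5), (6, 7)) = 13.4164
d((0, -5), (-5, 0)) = 7.0711
d((0, -5), (7, 7)) = 13.8924
d((0, -5), (9, -3)) = 9.2195
d((6, 7), (-5, 0)) = 13.0384
d((6, 7), (7, 7)) = 1.0 <-- minimum
d((6, 7), (9, -3)) = 10.4403
d((-5, 0), (7, 7)) = 13.8924
d((-5, 0), (9, -3)) = 14.3178
d((7, 7), (9, -3)) = 10.198

Closest pair: (6, 7) and (7, 7) with distance 1.0

The closest pair is (6, 7) and (7, 7) with Euclidean distance 1.0. For 5 points, brute-force pairwise comparison is shown above. For large n, the divide-and-conquer algorithm (sort by x, recurse on halves, check the dividing strip) achieves O(n log n).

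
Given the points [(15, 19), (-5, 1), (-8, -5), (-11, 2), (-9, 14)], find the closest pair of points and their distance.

Computing all pairwise distances among 5 points:

d((15, 19), (-5, 1)) = 26.9072
d((15, 19), (-8, -5)) = 33.2415
d((15, 19), (-11, 2)) = 31.0644
d((15, 19), (-9, 14)) = 24.5153
d((-5, 1), (-8, -5)) = 6.7082
d((-5, 1), (-11, 2)) = 6.0828 <-- minimum
d((-5, 1), (-9, 14)) = 13.6015
d((-8, -5), (-11, 2)) = 7.6158
d((-8, -5), (-9, 14)) = 19.0263
d((-11, 2), (-9, 14)) = 12.1655

Closest pair: (-5, 1) and (-11, 2) with distance 6.0828

The closest pair is (-5, 1) and (-11, 2) with Euclidean distance 6.0828. For 5 points, brute-force pairwise comparison is shown above. For large n, the divide-and-conquer algorithm (sort by x, recurse on halves, check the dividing strip) achieves O(n log n).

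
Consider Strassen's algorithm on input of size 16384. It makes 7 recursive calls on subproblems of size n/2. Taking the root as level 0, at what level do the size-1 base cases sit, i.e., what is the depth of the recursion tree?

For divide and conquer with division factor 2:

Problem sizes at each level:
Level 0: 16384
Level 1: 8192
Level 2: 4096
Level 3: 2048
Level 4: 1024
Level 5: 512
Level 6: 256
Level 7: 128
Level 8: 64
Level 9: 32
Level 10: 16
Level 11: 8
Level 12: 4
Level 13: 2
Level 14: 1

The root is level 0 and the size-1 base case is level 14 (the tree spans levels 0 through 14, i.e. 15 levels counting the root), so the depth is the number of divisions: log_2(16384) = 14

The recursion tree depth is log_2(16384) = 14. At each level, the problem size is divided by 2, so it takes 14 divisions to reduce to a base case of size 1. The algorithm makes 7 recursive calls at each level.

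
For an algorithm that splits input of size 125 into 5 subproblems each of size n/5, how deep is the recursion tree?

For divide and conquer with division factor 5:

Problem sizes at each level:
Level 0: 125
Level 1: 25
Level 2: 5
Level 3: 1

The root is level 0 and the size-1 base case is level 3 (the tree spans levels 0 through 3, i.e. 4 levels counting the root), so the depth is the number of divisions: log_5(125) = 3

The recursion tree depth is log_5(125) = 3. At each level, the problem size is divided by 5, so it takes 3 divisions to reduce to a base case of size 1. The algorithm makes 5 recursive calls at each level.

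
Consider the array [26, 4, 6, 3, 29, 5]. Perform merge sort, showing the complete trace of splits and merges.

Merge sort trace:

Split: [26, 4, 6, 3, 29, 5] -> [26, 4, 6] and [3, 29, 5]
  Split: [26, 4, 6] -> [26] and [4, 6]
    Split: [4, 6] -> [4] and [6]
    Merge: [4] + [6] -> [4, 6]
  Merge: [26] + [4, 6] -> [4, 6, 26]
  Split: [3, 29, 5] -> [3] and [29, 5]
    Split: [29, 5] -> [29] and [5]
    Merge: [29] + [5] -> [5, 29]
  Merge: [3] + [5, 29] -> [3, 5, 29]
Merge: [4, 6, 26] + [3, 5, 29] -> [3, 4, 5, 6, 26, 29]

Final sorted array: [3, 4, 5, 6, 26, 29]

The merge sort proceeds by recursively splitting the array and merging sorted halves.
After all merges, the sorted array is [3, 4, 5, 6, 26, 29].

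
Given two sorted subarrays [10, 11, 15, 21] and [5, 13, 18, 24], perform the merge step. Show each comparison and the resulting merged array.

Merging process:

Compare 10 vs 5: take 5 from right. Merged: [5]
Compare 10 vs 13: take 10 from left. Merged: [5, 10]
Compare 11 vs 13: take 11 from left. Merged: [5, 10, 11]
Compare 15 vs 13: take 13 from right. Merged: [5, 10, 11, 13]
Compare 15 vs 18: take 15 from left. Merged: [5, 10, 11, 13, 15]
Compare 21 vs 18: take 18 from right. Merged: [5, 10, 11, 13, 15, 18]
Compare 21 vs 24: take 21 from left. Merged: [5, 10, 11, 13, 15, 18, 21]
Append remaining from right: [24]. Merged: [5, 10, 11, 13, 15, 18, 21, 24]

Final merged array: [5, 10, 11, 13, 15, 18, 21, 24]
Total comparisons: 7

The merged array is [5, 10, 11, 13, 15, 18, 21, 24], requiring 7 comparisons. The merge step runs in O(n) time where n is the total number of elements.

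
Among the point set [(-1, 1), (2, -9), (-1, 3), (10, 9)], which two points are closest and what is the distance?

Computing all pairwise distances among 4 points:

d((-1, 1), (2, -9)) = 10.4403
d((-1, 1), (-1, 3)) = 2.0 <-- minimum
d((-1, 1), (10, 9)) = 13.6015
d((2, -9), (-1, 3)) = 12.3693
d((2, -9), (10, 9)) = 19.6977
d((-1, 3), (10, 9)) = 12.53

Closest pair: (-1, 1) and (-1, 3) with distance 2.0

The closest pair is (-1, 1) and (-1, 3) with Euclidean distance 2.0. For 4 points, brute-force pairwise comparison is shown above. For large n, the divide-and-conquer algorithm (sort by x, recurse on halves, check the dividing strip) achieves O(n log n).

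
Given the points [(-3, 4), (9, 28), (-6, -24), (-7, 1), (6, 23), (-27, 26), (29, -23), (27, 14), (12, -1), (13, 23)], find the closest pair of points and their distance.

Computing all pairwise distances among 10 points:

d((-3, 4), (9, 28)) = 26.8328
d((-3, 4), (-6, -24)) = 28.1603
d((-3, 4), (-7, 1)) = 5.0 <-- minimum
d((-3, 4), (6, 23)) = 21.0238
d((-3, 4), (-27, 26)) = 32.5576
d((-3, 4), (29, -23)) = 41.8688
d((-3, 4), (27, 14)) = 31.6228
d((-3, 4), (12, -1)) = 15.8114
d((-3, 4), (13, 23)) = 24.8395
d((9, 28), (-6, -24)) = 54.1202
d((9, 28), (-7, 1)) = 31.3847
d((9, 28), (6, 23)) = 5.831
d((9, 28), (-27, 26)) = 36.0555
d((9, 28), (29, -23)) = 54.7814
d((9, 28), (27, 14)) = 22.8035
d((9, 28), (12, -1)) = 29.1548
d((9, 28), (13, 23)) = 6.4031
d((-6, -24), (-7, 1)) = 25.02
d((-6, -24), (6, 23)) = 48.5077
d((-6, -24), (-27, 26)) = 54.231
d((-6, -24), (29, -23)) = 35.0143
d((-6, -24), (27, 14)) = 50.3289
d((-6, -24), (12, -1)) = 29.2062
d((-6, -24), (13, 23)) = 50.6952
d((-7, 1), (6, 23)) = 25.5539
d((-7, 1), (-27, 26)) = 32.0156
d((-7, 1), (29, -23)) = 43.2666
d((-7, 1), (27, 14)) = 36.4005
d((-7, 1), (12, -1)) = 19.105
d((-7, 1), (13, 23)) = 29.7321
d((6, 23), (-27, 26)) = 33.1361
d((6, 23), (29, -23)) = 51.4296
d((6, 23), (27, 14)) = 22.8473
d((6, 23), (12, -1)) = 24.7386
d((6, 23), (13, 23)) = 7.0
d((-27, 26), (29, -23)) = 74.411
d((-27, 26), (27, 14)) = 55.3173
d((-27, 26), (12, -1)) = 47.4342
d((-27, 26), (13, 23)) = 40.1123
d((29, -23), (27, 14)) = 37.054
d((29, -23), (12, -1)) = 27.8029
d((29, -23), (13, 23)) = 48.7032
d((27, 14), (12, -1)) = 21.2132
d((27, 14), (13, 23)) = 16.6433
d((12, -1), (13, 23)) = 24.0208

Closest pair: (-3, 4) and (-7, 1) with distance 5.0

The closest pair is (-3, 4) and (-7, 1) with Euclidean distance 5.0. For 10 points, brute-force pairwise comparison is shown above. For large n, the divide-and-conquer algorithm (sort by x, recurse on halves, check the dividing strip) achieves O(n log n).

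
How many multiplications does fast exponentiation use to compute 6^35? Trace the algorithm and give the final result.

Computing 6^35 by squaring (build up from 6^1; each line after the first costs one multiplication):

6^1 = 6
6^2 = (6^1)^2 = 6^2 = 36
6^4 = (6^2)^2 = 36^2 = 1296
6^8 = (6^4)^2 = 1296^2 = 1679616
6^16 = (6^8)^2 = 1679616^2 = 2821109907456
6^17 = 6 * 6^16 = 6 * 2821109907456 = 16926659444736
6^34 = (6^17)^2 = 16926659444736^2 = 286511799958070431838109696
6^35 = 6 * 6^34 = 6 * 286511799958070431838109696 = 1719070799748422591028658176

Result: 1719070799748422591028658176
Multiplications needed: 7 (7 lines after 6^1)

6^35 = 1719070799748422591028658176. Using exponentiation by squaring, this requires 7 multiplications. The key idea: if the exponent is even, square the half-power; if odd, multiply by the base once.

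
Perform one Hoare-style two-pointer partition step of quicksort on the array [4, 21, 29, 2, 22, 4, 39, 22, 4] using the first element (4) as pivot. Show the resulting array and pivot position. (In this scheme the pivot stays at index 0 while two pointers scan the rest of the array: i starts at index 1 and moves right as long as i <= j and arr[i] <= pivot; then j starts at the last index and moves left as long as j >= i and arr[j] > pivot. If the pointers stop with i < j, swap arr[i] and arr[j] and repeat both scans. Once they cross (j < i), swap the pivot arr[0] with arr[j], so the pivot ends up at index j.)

Hoare-style two-pointer partition with pivot = 4:

Initial array: [4, 21, 29, 2, 22, 4, 39, 22, 4]

Pointers start at i = 1, j = 8.
i stops at index 1 (arr[1]=21 > 4), j stops at index 8 (arr[8]=4 <= 4): swap arr[1] and arr[8], array becomes [4, 4, 29, 2, 22, 4, 39, 22, 21]
i stops at index 2 (arr[2]=29 > 4), j stops at index 5 (arr[5]=4 <= 4): swap arr[2] and arr[5], array becomes [4, 4, 4, 2, 22, 29, 39, 22, 21]
i ends at 4, j ends at 3: the pointers have crossed (j < i), so scanning stops.

Swap pivot arr[0] with arr[3] to place pivot at position 3: [2, 4, 4, 4, 22, 29, 39, 22, 21]
Pivot position: 3

After partitioning with pivot 4, the array becomes [2, 4, 4, 4, 22, 29, 39, 22, 21]. The pivot is placed at index 3. All elements to the left of the pivot are <= 4, and all elements to the right are > 4.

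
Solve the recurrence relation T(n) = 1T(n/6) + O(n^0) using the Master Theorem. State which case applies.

Master Theorem for T(n) = 1T(n/6) + O(n^0):

a = 1, b = 6, c = 0
log_b(a) = log_6(1) = 0.0000

Case 2: c = 0 = log_6(1) = 0.0000
T(n) = O(n^0 log n) = O(log n)

For T(n) = 1T(n/6) + O(n^0): log_6(1) = 0.0000. This is Case 2 of the Master Theorem (c = log_b(a), equal work at all levels), giving O(log n).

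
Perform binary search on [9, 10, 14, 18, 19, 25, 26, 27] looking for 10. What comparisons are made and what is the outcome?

Binary search for 10 in [9, 10, 14, 18, 19, 25, 26, 27]:

lo=0, hi=7, mid=3, arr[mid]=18 -> 18 > 10, search left half
lo=0, hi=2, mid=1, arr[mid]=10 -> Found target at index 1!

Binary search finds 10 at index 1 after 2 comparisons. The search repeatedly halves the search space by comparing with the middle element.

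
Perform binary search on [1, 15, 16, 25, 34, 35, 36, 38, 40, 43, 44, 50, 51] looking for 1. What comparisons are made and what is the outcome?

Binary search for 1 in [1, 15, 16, 25, 34, 35, 36, 38, 40, 43, 44, 50, 51]:

lo=0, hi=12, mid=6, arr[mid]=36 -> 36 > 1, search left half
lo=0, hi=5, mid=2, arr[mid]=16 -> 16 > 1, search left half
lo=0, hi=1, mid=0, arr[mid]=1 -> Found target at index 0!

Binary search finds 1 at index 0 after 3 comparisons. The search repeatedly halves the search space by comparing with the middle element.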